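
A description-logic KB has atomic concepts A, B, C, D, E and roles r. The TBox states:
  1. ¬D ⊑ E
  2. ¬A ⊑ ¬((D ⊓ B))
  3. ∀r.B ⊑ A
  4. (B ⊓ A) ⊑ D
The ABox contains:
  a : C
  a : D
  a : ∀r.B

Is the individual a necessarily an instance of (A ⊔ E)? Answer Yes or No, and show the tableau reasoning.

1. a : (A ⊔ E)?  L(a) = {C, D, ∀r.B} ∪ {(¬A ⊓ ¬E)}
   clash {A, ¬A} at a — a ∈ (A ⊔ E)
2. Hence a : (A ⊔ E): entailed.

Yes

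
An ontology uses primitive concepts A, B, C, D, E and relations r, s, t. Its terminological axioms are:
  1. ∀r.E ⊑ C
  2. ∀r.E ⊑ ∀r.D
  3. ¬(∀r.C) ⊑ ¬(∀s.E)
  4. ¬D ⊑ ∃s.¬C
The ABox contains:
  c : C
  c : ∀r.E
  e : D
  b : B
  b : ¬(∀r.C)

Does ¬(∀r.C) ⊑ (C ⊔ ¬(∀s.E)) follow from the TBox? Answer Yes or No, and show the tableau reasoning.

1. ¬(∀r.C) ⊑ (C ⊔ ¬(∀s.E))  ⇔  (∃r.¬C ⊓ (¬C ⊓ ∀s.E)) unsat w.r.t. T
   all branches close; clash {C, ¬C} at x₀
2. Hence ¬(∀r.C) ⊑ (C ⊔ ¬(∀s.E)): entailed.

Yes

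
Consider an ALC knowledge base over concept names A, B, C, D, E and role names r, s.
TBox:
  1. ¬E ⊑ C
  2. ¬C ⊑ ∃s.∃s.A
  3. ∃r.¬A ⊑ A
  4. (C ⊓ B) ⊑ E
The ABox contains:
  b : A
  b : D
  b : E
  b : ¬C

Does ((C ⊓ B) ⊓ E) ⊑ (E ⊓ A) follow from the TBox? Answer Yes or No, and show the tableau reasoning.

1. ((C ⊓ B) ⊓ E) ⊑ (E ⊓ A)  ⇔  (((C ⊓ B) ⊓ E) ⊓ (¬E ⊔ ¬A)) unsat w.r.t. T
   open: L(x₀) ⊇ {B, C, E, ¬A, ∀r.A}
2. Hence ((C ⊓ B) ⊓ E) ⊑ (E ⊓ A): not entailed.

No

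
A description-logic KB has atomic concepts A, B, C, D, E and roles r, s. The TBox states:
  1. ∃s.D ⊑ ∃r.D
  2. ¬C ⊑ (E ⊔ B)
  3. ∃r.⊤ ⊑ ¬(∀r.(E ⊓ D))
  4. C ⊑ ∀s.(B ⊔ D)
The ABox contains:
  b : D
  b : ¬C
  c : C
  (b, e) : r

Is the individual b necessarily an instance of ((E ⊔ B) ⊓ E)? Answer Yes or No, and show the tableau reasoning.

No

1. b : ((E ⊔ B) ⊓ E)?  L(b) = {D, ¬C} ∪ {((¬E ⊓ ¬B) ⊔ ¬E)}
   apply at b: ¬C⊑(E ⊔ B)
   open: L(b) ⊇ {B, D, ¬C, ¬E, ∀s.¬D, …} (+ ∃-successors) — b ∉ ((E ⊔ B) ⊓ E) possible
2. Hence b : ((E ⊔ B) ⊓ E): not entailed.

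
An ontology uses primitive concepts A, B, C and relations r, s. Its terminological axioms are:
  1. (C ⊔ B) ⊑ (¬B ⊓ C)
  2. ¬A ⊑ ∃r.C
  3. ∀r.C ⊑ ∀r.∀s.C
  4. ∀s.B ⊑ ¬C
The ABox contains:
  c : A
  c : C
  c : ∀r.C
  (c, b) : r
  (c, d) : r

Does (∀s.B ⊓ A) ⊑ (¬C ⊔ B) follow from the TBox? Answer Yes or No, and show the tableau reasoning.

Yes

1. (∀s.B ⊓ A) ⊑ (¬C ⊔ B)  ⇔  ((∀s.B ⊓ A) ⊓ (C ⊓ ¬B)) unsat w.r.t. T
   all branches close; clash {C, ¬C} at x₀
2. Hence (∀s.B ⊓ A) ⊑ (¬C ⊔ B): entailed.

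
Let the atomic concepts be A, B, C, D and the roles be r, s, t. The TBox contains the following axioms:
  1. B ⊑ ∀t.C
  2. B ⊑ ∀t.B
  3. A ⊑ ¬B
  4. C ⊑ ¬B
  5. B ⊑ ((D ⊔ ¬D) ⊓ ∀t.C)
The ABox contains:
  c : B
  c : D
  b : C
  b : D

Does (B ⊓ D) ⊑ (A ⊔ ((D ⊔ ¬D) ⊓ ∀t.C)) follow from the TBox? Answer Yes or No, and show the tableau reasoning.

Yes

1. (B ⊓ D) ⊑ (A ⊔ ((D ⊔ ¬D) ⊓ ∀t.C))  ⇔  ((B ⊓ D) ⊓ (¬A ⊓ ((¬D ⊓ D) ⊔ ∃t.¬C))) unsat w.r.t. T
   all branches close; clash {B, ¬B} at x₀
2. Hence (B ⊓ D) ⊑ (A ⊔ ((D ⊔ ¬D) ⊓ ∀t.C)): entailed.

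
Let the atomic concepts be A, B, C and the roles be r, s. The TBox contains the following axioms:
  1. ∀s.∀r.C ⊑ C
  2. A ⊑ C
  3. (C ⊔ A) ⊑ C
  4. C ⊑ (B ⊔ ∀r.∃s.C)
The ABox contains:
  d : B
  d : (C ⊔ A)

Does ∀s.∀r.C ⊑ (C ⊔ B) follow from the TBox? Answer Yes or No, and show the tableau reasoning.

Yes

1. ∀s.∀r.C ⊑ (C ⊔ B)  ⇔  (∀s.∀r.C ⊓ (¬C ⊓ ¬B)) unsat w.r.t. T
   all branches close; clash {C, ¬C} at x₀
2. Hence ∀s.∀r.C ⊑ (C ⊔ B): entailed.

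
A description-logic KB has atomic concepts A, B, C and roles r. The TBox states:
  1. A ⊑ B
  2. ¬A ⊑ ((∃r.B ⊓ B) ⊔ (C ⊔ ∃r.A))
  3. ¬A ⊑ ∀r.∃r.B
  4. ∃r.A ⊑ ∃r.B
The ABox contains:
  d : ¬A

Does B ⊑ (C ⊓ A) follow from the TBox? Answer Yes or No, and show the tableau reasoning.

No

1. B ⊑ (C ⊓ A)  ⇔  (B ⊓ (¬C ⊔ ¬A)) unsat w.r.t. T
   open: L(x₀) ⊇ {A, B, ¬C, ∀r.¬A}
2. Hence B ⊑ (C ⊓ A): not entailed.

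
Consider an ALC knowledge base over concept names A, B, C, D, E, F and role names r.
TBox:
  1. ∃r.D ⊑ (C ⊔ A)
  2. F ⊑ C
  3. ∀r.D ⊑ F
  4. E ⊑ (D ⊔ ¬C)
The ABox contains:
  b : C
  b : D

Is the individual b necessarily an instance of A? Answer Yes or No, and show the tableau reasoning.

No

1. b : A?  L(b) = {C, D} ∪ {¬A}
   open: L(b) ⊇ {C, D, ¬A, ¬E, ∀r.¬D, …} (+ ∃-successors) — b ∉ A possible
2. Hence b : A: not entailed.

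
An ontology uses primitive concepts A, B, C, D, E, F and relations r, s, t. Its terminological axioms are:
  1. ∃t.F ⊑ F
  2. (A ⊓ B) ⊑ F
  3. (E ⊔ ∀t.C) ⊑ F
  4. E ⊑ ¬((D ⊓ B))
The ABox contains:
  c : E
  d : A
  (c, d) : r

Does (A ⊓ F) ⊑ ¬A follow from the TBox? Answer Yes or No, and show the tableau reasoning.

1. (A ⊓ F) ⊑ ¬A  ⇔  ((A ⊓ F) ⊓ A) unsat w.r.t. T
   open: L(x₀) ⊇ {A, F, ¬E}
2. Hence (A ⊓ F) ⊑ ¬A: not entailed.

No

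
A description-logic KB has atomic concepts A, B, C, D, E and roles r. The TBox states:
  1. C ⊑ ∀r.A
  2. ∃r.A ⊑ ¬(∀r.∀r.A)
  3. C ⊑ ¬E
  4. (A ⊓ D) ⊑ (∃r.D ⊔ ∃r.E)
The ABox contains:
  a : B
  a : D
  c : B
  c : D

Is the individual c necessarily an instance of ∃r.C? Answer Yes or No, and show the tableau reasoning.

1. c : ∃r.C?  L(c) = {B, D} ∪ {∀r.¬C}
   open: L(c) ⊇ {B, D, ¬A, ¬C, ∀r.¬A, …} — c ∉ ∃r.C possible
2. Hence c : ∃r.C: not entailed.

No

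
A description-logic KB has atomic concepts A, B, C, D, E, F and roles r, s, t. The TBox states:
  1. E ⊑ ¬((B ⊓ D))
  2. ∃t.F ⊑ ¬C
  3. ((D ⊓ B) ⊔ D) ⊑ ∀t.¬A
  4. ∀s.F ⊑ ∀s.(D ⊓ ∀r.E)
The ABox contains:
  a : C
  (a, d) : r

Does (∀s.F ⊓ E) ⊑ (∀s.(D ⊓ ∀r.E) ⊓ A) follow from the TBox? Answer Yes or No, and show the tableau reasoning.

No

1. (∀s.F ⊓ E) ⊑ (∀s.(D ⊓ ∀r.E) ⊓ A)  ⇔  ((∀s.F ⊓ E) ⊓ (∃s.(¬D ⊔ ∃r.¬E) ⊔ ¬A)) unsat w.r.t. T
   apply at x₀: E⊑¬((B ⊓ D)); ∀s.F⊑∀s.(D ⊓ ∀r.E)
   open: L(x₀) ⊇ {E, ¬A, ¬B, ¬D, ∀s.(D ⊓ ∀r.E), …}
2. Hence (∀s.F ⊓ E) ⊑ (∀s.(D ⊓ ∀r.E) ⊓ A): not entailed.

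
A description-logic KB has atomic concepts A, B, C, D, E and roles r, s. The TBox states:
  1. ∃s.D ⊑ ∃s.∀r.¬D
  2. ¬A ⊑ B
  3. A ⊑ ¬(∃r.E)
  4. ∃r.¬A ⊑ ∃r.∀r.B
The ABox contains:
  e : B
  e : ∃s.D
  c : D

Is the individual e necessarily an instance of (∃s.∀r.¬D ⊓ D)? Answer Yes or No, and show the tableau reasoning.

No

1. e : (∃s.∀r.¬D ⊓ D)?  L(e) = {B, ∃s.D} ∪ {(∀s.∃r.D ⊔ ¬D)}
   apply at e: ∃s.D⊑∃s.∀r.¬D
   open: L(e) ⊇ {B, ¬A, ¬D, ∀r.A, ∃s.D, …} (+ ∃-successors) — e ∉ (∃s.∀r.¬D ⊓ D) possible
2. Hence e : (∃s.∀r.¬D ⊓ D): not entailed.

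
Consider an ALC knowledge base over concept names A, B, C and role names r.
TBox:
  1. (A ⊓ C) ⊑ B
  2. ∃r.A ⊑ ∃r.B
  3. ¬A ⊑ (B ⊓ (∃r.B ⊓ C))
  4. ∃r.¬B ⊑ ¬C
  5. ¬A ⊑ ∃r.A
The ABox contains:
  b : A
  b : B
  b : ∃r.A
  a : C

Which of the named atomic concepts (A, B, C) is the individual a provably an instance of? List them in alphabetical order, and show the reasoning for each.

1. a : A?  L(a) = {C} ∪ {¬A}
   apply at a: ¬A⊑(B ⊓ (∃r.B ⊓ C)); ¬A⊑∃r.A
   open: L(a) ⊇ {B, C, ¬A, ∀r.B, ∃r.A, …} (+ ∃-successors) — a ∉ A possible
2. a : B?  L(a) = {C} ∪ {¬B}
   clash {C, ¬C} at a — a ∈ B
3. a : C?  L(a) = {C} ∪ {¬C}
   clash {C, ¬C} at a — a ∈ C
4. Entailed for a: {B, C}

{B, C}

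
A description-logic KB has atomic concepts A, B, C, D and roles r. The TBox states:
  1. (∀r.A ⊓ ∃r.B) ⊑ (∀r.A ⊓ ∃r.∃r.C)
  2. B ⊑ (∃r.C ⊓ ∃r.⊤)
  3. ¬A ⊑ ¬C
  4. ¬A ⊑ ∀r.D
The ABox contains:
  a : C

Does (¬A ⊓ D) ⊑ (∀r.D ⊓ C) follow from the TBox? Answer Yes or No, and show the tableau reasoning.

No

1. (¬A ⊓ D) ⊑ (∀r.D ⊓ C)  ⇔  ((¬A ⊓ D) ⊓ (∃r.¬D ⊔ ¬C)) unsat w.r.t. T
   apply at x₀: ¬A⊑¬C; ¬A⊑∀r.D
   open: L(x₀) ⊇ {D, ¬A, ¬B, ¬C, ∀r.D, …} (+ ∃-successors)
2. Hence (¬A ⊓ D) ⊑ (∀r.D ⊓ C): not entailed.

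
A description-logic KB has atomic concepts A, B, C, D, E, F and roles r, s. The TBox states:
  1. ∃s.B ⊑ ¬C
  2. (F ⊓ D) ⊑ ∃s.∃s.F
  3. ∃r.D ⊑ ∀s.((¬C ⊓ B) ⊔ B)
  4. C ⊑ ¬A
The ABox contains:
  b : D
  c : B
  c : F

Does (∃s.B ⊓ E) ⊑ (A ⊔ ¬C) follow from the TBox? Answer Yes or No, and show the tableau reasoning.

1. (∃s.B ⊓ E) ⊑ (A ⊔ ¬C)  ⇔  ((∃s.B ⊓ E) ⊓ (¬A ⊓ C)) unsat w.r.t. T
   all branches close; clash {C, ¬C} at x₀
2. Hence (∃s.B ⊓ E) ⊑ (A ⊔ ¬C): entailed.

Yes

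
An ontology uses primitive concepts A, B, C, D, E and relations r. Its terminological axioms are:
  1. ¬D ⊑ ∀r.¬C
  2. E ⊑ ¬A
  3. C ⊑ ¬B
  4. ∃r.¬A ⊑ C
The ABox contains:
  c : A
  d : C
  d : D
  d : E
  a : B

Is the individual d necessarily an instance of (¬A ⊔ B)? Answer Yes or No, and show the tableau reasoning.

Yes

1. d : (¬A ⊔ B)?  L(d) = {C, D, E} ∪ {(A ⊓ ¬B)}
   clash {A, ¬A} at d — d ∈ (¬A ⊔ B)
2. Hence d : (¬A ⊔ B): entailed.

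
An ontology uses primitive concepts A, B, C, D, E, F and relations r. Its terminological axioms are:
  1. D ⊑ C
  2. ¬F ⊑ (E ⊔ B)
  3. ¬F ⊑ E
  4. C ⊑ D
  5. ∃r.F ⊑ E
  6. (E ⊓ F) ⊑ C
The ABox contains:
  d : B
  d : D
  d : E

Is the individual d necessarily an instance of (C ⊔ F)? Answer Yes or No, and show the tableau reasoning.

1. d : (C ⊔ F)?  L(d) = {B, D, E} ∪ {(¬C ⊓ ¬F)}
   clash {C, ¬C} at d — d ∈ (C ⊔ F)
2. Hence d : (C ⊔ F): entailed.

Yes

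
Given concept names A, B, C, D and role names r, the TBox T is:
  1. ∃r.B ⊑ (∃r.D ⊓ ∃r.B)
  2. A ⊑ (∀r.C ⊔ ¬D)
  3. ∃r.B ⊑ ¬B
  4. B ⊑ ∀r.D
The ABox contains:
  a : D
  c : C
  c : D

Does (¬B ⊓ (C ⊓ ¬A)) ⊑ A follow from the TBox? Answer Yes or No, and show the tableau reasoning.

1. (¬B ⊓ (C ⊓ ¬A)) ⊑ A  ⇔  ((¬B ⊓ (C ⊓ ¬A)) ⊓ ¬A) unsat w.r.t. T
   open: L(x₀) ⊇ {C, ¬A, ¬B, ∀r.¬B}
2. Hence (¬B ⊓ (C ⊓ ¬A)) ⊑ A: not entailed.

No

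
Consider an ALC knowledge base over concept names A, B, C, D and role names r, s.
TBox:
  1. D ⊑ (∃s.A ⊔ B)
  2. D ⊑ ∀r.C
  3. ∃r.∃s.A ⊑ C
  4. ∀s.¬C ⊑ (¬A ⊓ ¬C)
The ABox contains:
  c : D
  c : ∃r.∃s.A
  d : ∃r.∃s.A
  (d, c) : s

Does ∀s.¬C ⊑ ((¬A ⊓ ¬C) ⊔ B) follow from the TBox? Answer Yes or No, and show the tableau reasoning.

1. ∀s.¬C ⊑ ((¬A ⊓ ¬C) ⊔ B)  ⇔  (∀s.¬C ⊓ ((A ⊔ C) ⊓ ¬B)) unsat w.r.t. T
   all branches close; clash {B, ¬B} at x₀
2. Hence ∀s.¬C ⊑ ((¬A ⊓ ¬C) ⊔ B): entailed.

Yes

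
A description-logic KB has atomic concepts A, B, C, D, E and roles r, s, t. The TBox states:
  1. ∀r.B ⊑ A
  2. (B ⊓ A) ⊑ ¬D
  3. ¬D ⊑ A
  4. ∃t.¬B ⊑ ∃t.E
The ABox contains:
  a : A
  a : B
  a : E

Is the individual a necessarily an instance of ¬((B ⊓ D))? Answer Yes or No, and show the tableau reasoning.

Yes

1. a : ¬((B ⊓ D))?  L(a) = {A, B, E} ∪ {(B ⊓ D)}
   clash {D, ¬D} at a — a ∈ ¬((B ⊓ D))
2. Hence a : ¬((B ⊓ D)): entailed.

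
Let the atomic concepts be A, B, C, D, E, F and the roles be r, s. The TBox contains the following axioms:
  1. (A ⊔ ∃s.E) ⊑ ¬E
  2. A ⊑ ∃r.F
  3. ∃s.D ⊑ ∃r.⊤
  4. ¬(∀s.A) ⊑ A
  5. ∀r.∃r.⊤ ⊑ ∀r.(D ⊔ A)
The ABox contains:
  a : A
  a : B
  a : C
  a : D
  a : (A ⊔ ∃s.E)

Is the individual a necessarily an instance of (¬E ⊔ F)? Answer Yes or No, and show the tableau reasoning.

Yes

1. a : (¬E ⊔ F)?  L(a) = {A, B, C, D, (A ⊔ ∃s.E)} ∪ {(E ⊓ ¬F)}
   clash {E, ¬E} at a — a ∈ (¬E ⊔ F)
2. Hence a : (¬E ⊔ F): entailed.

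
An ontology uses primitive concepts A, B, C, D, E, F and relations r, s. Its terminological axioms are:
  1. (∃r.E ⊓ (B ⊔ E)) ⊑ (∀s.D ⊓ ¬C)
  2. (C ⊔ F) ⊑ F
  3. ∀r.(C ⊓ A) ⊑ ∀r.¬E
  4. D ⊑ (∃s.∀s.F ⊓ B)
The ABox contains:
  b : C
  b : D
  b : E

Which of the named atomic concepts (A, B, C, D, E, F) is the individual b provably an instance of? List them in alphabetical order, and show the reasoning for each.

1. b : A?  L(b) = {C, D, E} ∪ {¬A}
   apply at b: D⊑(∃s.∀s.F ⊓ B)
   open: L(b) ⊇ {B, C, D, E, F, …} (+ ∃-successors) — b ∉ A possible
2. b : B?  L(b) = {C, D, E} ∪ {¬B}
   clash {C, ¬C} at b — b ∈ B
3. b : C?  L(b) = {C, D, E} ∪ {¬C}
   clash {C, ¬C} at b — b ∈ C
4. b : D?  L(b) = {C, D, E} ∪ {¬D}
   clash {D, ¬D} at b — b ∈ D
5. b : E?  L(b) = {C, D, E} ∪ {¬E}
   clash {E, ¬E} at b — b ∈ E
6. b : F?  L(b) = {C, D, E} ∪ {¬F}
   clash {F, ¬F} at b — b ∈ F
7. Entailed for b: {B, C, D, E, F}

{B, C, D, E, F}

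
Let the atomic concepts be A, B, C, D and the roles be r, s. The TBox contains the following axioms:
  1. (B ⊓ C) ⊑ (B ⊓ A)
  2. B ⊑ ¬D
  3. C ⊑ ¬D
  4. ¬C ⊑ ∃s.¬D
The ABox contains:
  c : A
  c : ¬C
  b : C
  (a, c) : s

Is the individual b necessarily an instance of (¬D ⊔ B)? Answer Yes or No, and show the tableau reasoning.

1. b : (¬D ⊔ B)?  L(b) = {C} ∪ {(D ⊓ ¬B)}
   clash {D, ¬D} at b — b ∈ (¬D ⊔ B)
2. Hence b : (¬D ⊔ B): entailed.

Yes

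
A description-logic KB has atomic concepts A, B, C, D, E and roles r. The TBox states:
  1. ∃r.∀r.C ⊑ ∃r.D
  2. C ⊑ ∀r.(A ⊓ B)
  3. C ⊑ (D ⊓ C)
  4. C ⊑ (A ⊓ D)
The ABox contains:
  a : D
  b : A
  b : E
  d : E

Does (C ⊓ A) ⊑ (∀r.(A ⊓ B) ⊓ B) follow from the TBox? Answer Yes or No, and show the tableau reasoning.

No

1. (C ⊓ A) ⊑ (∀r.(A ⊓ B) ⊓ B)  ⇔  ((C ⊓ A) ⊓ (∃r.(¬A ⊔ ¬B) ⊔ ¬B)) unsat w.r.t. T
   apply at x₀: C⊑∀r.(A ⊓ B); C⊑(D ⊓ C); C⊑(A ⊓ D)
   open: L(x₀) ⊇ {A, C, D, ¬B, ∀r.(A ⊓ B), …}
2. Hence (C ⊓ A) ⊑ (∀r.(A ⊓ B) ⊓ B): not entailed.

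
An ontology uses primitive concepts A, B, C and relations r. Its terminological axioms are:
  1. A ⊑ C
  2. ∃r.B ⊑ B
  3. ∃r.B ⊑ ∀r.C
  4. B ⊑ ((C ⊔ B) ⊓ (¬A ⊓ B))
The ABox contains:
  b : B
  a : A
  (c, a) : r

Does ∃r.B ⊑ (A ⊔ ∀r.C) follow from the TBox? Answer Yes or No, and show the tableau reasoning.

Yes

1. ∃r.B ⊑ (A ⊔ ∀r.C)  ⇔  (∃r.B ⊓ (¬A ⊓ ∃r.¬C)) unsat w.r.t. T
   all branches close; clash {C, ¬C} at an ∃-successor
2. Hence ∃r.B ⊑ (A ⊔ ∀r.C): entailed.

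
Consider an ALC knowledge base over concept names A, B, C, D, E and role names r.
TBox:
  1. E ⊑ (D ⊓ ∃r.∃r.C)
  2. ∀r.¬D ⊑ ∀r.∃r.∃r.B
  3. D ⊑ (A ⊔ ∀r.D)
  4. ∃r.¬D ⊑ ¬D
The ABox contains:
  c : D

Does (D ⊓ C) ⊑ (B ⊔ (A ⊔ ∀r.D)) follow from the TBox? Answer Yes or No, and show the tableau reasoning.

Yes

1. (D ⊓ C) ⊑ (B ⊔ (A ⊔ ∀r.D))  ⇔  ((D ⊓ C) ⊓ (¬B ⊓ (¬A ⊓ ∃r.¬D))) unsat w.r.t. T
   all branches close; clash {D, ¬D} at x₀
2. Hence (D ⊓ C) ⊑ (B ⊔ (A ⊔ ∀r.D)): entailed.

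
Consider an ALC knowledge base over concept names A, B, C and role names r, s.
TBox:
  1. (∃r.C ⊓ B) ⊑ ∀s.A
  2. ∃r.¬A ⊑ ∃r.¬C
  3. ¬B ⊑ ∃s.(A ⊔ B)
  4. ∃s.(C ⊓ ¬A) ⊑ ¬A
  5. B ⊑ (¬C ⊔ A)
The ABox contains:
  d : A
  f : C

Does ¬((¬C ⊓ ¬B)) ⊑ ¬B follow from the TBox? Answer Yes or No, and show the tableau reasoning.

1. ¬((¬C ⊓ ¬B)) ⊑ ¬B  ⇔  ((C ⊔ B) ⊓ B) unsat w.r.t. T
   apply at x₀: B⊑(¬C ⊔ A)
   open: L(x₀) ⊇ {B, ¬C, ∀r.A, ∀r.¬C, ∀s.(¬C ⊔ A)}
2. Hence ¬((¬C ⊓ ¬B)) ⊑ ¬B: not entailed.

No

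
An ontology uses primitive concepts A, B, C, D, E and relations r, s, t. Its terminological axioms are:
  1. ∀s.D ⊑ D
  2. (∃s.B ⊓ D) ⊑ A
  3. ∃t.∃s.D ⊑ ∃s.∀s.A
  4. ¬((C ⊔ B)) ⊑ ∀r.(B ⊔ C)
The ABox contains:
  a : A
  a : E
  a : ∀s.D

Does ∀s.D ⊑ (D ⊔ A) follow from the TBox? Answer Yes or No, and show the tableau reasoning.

Yes

1. ∀s.D ⊑ (D ⊔ A)  ⇔  (∀s.D ⊓ (¬D ⊓ ¬A)) unsat w.r.t. T
   all branches close; clash {D, ¬D} at x₀
2. Hence ∀s.D ⊑ (D ⊔ A): entailed.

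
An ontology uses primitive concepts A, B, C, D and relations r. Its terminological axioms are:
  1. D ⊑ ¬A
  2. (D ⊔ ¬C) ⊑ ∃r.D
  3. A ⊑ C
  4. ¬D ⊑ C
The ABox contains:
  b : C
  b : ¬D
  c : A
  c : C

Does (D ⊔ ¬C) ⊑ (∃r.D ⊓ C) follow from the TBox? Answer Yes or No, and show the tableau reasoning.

1. (D ⊔ ¬C) ⊑ (∃r.D ⊓ C)  ⇔  ((D ⊔ ¬C) ⊓ (∀r.¬D ⊔ ¬C)) unsat w.r.t. T
   apply at x₀: (D ⊔ ¬C)⊑∃r.D
   open: L(x₀) ⊇ {D, ¬A, ¬C, ∃r.D} (+ ∃-successors)
2. Hence (D ⊔ ¬C) ⊑ (∃r.D ⊓ C): not entailed.

No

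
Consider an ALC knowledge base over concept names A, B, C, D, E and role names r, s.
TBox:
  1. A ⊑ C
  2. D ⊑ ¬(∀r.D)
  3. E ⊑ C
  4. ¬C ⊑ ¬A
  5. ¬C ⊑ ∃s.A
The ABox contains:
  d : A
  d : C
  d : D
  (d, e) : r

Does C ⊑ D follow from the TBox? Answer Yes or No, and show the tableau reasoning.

1. C ⊑ D  ⇔  (C ⊓ ¬D) unsat w.r.t. T
   open: L(x₀) ⊇ {C, ¬D}
2. Hence C ⊑ D: not entailed.

No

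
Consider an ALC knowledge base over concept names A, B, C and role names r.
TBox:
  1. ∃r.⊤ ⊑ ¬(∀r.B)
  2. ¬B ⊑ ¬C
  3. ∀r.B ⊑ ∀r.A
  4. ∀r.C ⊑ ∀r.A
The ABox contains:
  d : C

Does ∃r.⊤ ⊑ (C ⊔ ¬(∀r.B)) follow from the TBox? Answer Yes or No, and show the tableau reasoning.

Yes

1. ∃r.⊤ ⊑ (C ⊔ ¬(∀r.B))  ⇔  (∃r.⊤ ⊓ (¬C ⊓ ∀r.B)) unsat w.r.t. T
   all branches close; clash {B, ¬B} at an ∃-successor
2. Hence ∃r.⊤ ⊑ (C ⊔ ¬(∀r.B)): entailed.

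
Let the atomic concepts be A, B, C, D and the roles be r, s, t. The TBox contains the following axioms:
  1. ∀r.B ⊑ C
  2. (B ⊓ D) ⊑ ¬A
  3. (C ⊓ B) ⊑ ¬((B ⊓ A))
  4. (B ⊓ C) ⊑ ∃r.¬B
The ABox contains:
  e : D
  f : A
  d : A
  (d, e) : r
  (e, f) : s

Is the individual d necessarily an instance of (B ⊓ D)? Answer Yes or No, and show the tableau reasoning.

1. d : (B ⊓ D)?  L(d) = {A} ∪ {(¬B ⊔ ¬D)}
   open: L(d) ⊇ {A, ¬B, ∃r.¬B} (+ ∃-successors) — d ∉ (B ⊓ D) possible
2. Hence d : (B ⊓ D): not entailed.

No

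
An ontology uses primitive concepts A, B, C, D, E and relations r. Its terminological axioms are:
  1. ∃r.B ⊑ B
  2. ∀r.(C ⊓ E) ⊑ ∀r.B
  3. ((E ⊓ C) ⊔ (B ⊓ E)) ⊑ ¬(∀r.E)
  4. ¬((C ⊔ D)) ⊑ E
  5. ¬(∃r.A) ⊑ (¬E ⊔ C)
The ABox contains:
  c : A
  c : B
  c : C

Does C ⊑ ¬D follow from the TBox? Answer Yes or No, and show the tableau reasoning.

No

1. C ⊑ ¬D  ⇔  (C ⊓ D) unsat w.r.t. T
   open: L(x₀) ⊇ {C, D, ¬B, ¬E, ∀r.¬B, …} (+ ∃-successors)
2. Hence C ⊑ ¬D: not entailed.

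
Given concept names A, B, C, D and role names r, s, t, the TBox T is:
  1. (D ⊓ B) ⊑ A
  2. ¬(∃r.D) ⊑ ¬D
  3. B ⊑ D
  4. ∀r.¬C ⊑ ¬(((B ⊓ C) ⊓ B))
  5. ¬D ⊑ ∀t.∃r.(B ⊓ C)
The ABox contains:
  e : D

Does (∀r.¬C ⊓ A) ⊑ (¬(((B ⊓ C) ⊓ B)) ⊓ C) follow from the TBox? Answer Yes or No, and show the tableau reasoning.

1. (∀r.¬C ⊓ A) ⊑ (¬(((B ⊓ C) ⊓ B)) ⊓ C)  ⇔  ((∀r.¬C ⊓ A) ⊓ (((B ⊓ C) ⊓ B) ⊔ ¬C)) unsat w.r.t. T
   apply at x₀: ∀r.¬C⊑¬(((B ⊓ C) ⊓ B))
   open: L(x₀) ⊇ {A, D, ¬B, ¬C, ∀r.¬C, …} (+ ∃-successors)
2. Hence (∀r.¬C ⊓ A) ⊑ (¬(((B ⊓ C) ⊓ B)) ⊓ C): not entailed.

No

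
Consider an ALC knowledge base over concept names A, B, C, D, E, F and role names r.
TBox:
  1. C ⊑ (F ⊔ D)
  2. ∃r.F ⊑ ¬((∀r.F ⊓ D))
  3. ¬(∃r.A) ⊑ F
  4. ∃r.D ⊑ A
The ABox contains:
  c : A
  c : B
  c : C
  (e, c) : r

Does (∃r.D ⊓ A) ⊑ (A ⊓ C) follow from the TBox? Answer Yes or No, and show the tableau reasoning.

No

1. (∃r.D ⊓ A) ⊑ (A ⊓ C)  ⇔  ((∃r.D ⊓ A) ⊓ (¬A ⊔ ¬C)) unsat w.r.t. T
   open: L(x₀) ⊇ {A, ¬C, ∀r.¬F, ∃r.A, ∃r.D} (+ ∃-successors)
2. Hence (∃r.D ⊓ A) ⊑ (A ⊓ C): not entailed.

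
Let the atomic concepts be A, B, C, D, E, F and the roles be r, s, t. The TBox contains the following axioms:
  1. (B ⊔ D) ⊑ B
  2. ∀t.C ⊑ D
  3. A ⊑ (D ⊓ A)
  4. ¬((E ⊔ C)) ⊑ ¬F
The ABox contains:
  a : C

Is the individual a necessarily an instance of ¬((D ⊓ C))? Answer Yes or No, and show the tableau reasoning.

No

1. a : ¬((D ⊓ C))?  L(a) = {C} ∪ {(D ⊓ C)}
   open: L(a) ⊇ {B, C, D, ¬A} — a ∉ ¬((D ⊓ C)) possible
2. Hence a : ¬((D ⊓ C)): not entailed.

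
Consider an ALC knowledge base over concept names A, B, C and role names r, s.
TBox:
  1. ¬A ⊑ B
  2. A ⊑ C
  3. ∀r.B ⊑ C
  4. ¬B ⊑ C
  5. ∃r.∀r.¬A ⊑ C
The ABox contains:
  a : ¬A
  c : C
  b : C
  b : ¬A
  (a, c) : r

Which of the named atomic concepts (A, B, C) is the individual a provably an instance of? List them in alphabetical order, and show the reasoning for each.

1. a : A?  L(a) = {¬A} ∪ {¬A}
   apply at a: ¬A⊑B
   open: L(a) ⊇ {B, ¬A, ∀r.∃r.A, ∃r.¬B} (+ ∃-successors) — a ∉ A possible
2. a : B?  L(a) = {¬A} ∪ {¬B}
   clash {B, ¬B} at a — a ∈ B
3. a : C?  L(a) = {¬A} ∪ {¬C}
   apply at a: ¬A⊑B
   open: L(a) ⊇ {B, ¬A, ¬C, ∀r.∃r.A, ∃r.¬B} (+ ∃-successors) — a ∉ C possible
4. Entailed for a: {B}

{B}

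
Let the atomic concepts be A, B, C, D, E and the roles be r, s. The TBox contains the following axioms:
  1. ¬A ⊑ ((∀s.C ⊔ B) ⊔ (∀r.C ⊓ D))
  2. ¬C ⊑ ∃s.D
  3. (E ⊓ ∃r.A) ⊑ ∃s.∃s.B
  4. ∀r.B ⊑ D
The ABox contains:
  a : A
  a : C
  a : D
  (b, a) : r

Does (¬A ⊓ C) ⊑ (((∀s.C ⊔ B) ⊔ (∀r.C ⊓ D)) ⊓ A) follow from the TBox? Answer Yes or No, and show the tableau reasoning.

No

1. (¬A ⊓ C) ⊑ (((∀s.C ⊔ B) ⊔ (∀r.C ⊓ D)) ⊓ A)  ⇔  ((¬A ⊓ C) ⊓ (((∃s.¬C ⊓ ¬B) ⊓ (∃r.¬C ⊔ ¬D)) ⊔ ¬A)) unsat w.r.t. T
   apply at x₀: ¬A⊑((∀s.C ⊔ B) ⊔ (∀r.C ⊓ D))
   open: L(x₀) ⊇ {C, ¬A, ¬E, ∀s.C, ∃r.¬B} (+ ∃-successors)
2. Hence (¬A ⊓ C) ⊑ (((∀s.C ⊔ B) ⊔ (∀r.C ⊓ D)) ⊓ A): not entailed.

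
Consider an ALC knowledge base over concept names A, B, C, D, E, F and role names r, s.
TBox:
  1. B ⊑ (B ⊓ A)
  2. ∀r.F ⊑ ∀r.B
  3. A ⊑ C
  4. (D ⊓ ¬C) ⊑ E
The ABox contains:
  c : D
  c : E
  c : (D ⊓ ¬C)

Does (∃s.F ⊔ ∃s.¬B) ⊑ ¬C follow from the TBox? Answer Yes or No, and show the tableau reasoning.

1. (∃s.F ⊔ ∃s.¬B) ⊑ ¬C  ⇔  ((∃s.F ⊔ ∃s.¬B) ⊓ C) unsat w.r.t. T
   open: L(x₀) ⊇ {C, ¬B, ∃r.¬F, ∃s.F} (+ ∃-successors)
2. Hence (∃s.F ⊔ ∃s.¬B) ⊑ ¬C: not entailed.

No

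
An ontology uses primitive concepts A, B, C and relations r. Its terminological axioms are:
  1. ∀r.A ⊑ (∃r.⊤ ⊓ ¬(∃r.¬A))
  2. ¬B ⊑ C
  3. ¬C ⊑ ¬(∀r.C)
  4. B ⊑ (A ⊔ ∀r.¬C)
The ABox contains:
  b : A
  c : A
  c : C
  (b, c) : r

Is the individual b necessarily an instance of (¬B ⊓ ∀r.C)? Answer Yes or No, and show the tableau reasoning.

1. b : (¬B ⊓ ∀r.C)?  L(b) = {A} ∪ {(B ⊔ ∃r.¬C)}
   open: L(b) ⊇ {A, B, C, ∃r.¬A} (+ ∃-successors) — b ∉ (¬B ⊓ ∀r.C) possible
2. Hence b : (¬B ⊓ ∀r.C): not entailed.

No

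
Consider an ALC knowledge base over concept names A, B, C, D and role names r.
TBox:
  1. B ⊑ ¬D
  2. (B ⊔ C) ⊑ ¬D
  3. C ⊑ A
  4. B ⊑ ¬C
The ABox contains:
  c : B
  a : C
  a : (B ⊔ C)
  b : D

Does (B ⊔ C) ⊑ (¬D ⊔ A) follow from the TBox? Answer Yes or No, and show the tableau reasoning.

Yes

1. (B ⊔ C) ⊑ (¬D ⊔ A)  ⇔  ((B ⊔ C) ⊓ (D ⊓ ¬A)) unsat w.r.t. T
   all branches close; clash {C, ¬C} at x₀
2. Hence (B ⊔ C) ⊑ (¬D ⊔ A): entailed.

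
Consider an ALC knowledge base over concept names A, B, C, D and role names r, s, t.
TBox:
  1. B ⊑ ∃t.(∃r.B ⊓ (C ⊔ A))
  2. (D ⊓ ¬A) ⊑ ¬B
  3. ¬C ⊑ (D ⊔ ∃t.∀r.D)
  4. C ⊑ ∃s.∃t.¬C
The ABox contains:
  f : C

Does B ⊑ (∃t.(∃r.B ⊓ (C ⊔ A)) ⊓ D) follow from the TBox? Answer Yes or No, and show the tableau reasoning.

No

1. B ⊑ (∃t.(∃r.B ⊓ (C ⊔ A)) ⊓ D)  ⇔  (B ⊓ (∀t.(∀r.¬B ⊔ (¬C ⊓ ¬A)) ⊔ ¬D)) unsat w.r.t. T
   apply at x₀: B⊑∃t.(∃r.B ⊓ (C ⊔ A))
   open: L(x₀) ⊇ {B, C, ¬D, ∃s.∃t.¬C, ∃t.(∃r.B ⊓ (C ⊔ A))} (+ ∃-successors)
2. Hence B ⊑ (∃t.(∃r.B ⊓ (C ⊔ A)) ⊓ D): not entailed.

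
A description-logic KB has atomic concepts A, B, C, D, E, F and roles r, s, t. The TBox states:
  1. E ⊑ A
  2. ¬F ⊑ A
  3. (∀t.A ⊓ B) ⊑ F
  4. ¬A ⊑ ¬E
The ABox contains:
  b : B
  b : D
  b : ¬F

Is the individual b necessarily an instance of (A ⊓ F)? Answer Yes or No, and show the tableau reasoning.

No

1. b : (A ⊓ F)?  L(b) = {B, D, ¬F} ∪ {(¬A ⊔ ¬F)}
   apply at b: ¬F⊑A
   open: L(b) ⊇ {A, B, D, ¬F, ∃t.¬A} (+ ∃-successors) — b ∉ (A ⊓ F) possible
2. Hence b : (A ⊓ F): not entailed.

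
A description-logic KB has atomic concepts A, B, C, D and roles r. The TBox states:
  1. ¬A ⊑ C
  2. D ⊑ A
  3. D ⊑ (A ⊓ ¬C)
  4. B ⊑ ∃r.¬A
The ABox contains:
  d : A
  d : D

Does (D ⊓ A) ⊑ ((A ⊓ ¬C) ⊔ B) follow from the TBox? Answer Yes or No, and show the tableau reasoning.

1. (D ⊓ A) ⊑ ((A ⊓ ¬C) ⊔ B)  ⇔  ((D ⊓ A) ⊓ ((¬A ⊔ C) ⊓ ¬B)) unsat w.r.t. T
   all branches close; clash {C, ¬C} at x₀
2. Hence (D ⊓ A) ⊑ ((A ⊓ ¬C) ⊔ B): entailed.

Yes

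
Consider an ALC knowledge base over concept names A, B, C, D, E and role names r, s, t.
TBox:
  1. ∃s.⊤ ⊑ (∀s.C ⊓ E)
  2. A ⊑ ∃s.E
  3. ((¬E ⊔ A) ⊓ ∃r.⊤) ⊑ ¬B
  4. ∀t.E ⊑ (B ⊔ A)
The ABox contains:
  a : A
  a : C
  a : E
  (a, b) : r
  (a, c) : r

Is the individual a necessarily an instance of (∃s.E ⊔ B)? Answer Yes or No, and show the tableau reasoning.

1. a : (∃s.E ⊔ B)?  L(a) = {A, C, E} ∪ {(∀s.¬E ⊓ ¬B)}
   clash {E, ¬E} at an ∃-successor — a ∈ (∃s.E ⊔ B)
2. Hence a : (∃s.E ⊔ B): entailed.

Yes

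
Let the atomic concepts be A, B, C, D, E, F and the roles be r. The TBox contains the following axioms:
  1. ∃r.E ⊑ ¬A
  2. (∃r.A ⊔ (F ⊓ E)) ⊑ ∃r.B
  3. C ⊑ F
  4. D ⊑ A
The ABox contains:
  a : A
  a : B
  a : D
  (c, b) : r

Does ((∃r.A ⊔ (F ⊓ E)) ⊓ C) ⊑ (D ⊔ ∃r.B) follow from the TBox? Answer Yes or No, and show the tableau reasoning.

Yes

1. ((∃r.A ⊔ (F ⊓ E)) ⊓ C) ⊑ (D ⊔ ∃r.B)  ⇔  (((∃r.A ⊔ (F ⊓ E)) ⊓ C) ⊓ (¬D ⊓ ∀r.¬B)) unsat w.r.t. T
   all branches close; clash {B, ¬B} at an ∃-successor
2. Hence ((∃r.A ⊔ (F ⊓ E)) ⊓ C) ⊑ (D ⊔ ∃r.B): entailed.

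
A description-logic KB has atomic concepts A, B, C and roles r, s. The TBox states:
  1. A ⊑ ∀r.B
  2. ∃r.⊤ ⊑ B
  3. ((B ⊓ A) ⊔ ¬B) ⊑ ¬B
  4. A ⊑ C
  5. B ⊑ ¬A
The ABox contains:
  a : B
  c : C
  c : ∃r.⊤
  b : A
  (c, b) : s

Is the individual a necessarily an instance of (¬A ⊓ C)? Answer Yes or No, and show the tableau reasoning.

No

1. a : (¬A ⊓ C)?  L(a) = {B} ∪ {(A ⊔ ¬C)}
   apply at a: B⊑¬A
   open: L(a) ⊇ {B, ¬A, ¬C} — a ∉ (¬A ⊓ C) possible
2. Hence a : (¬A ⊓ C): not entailed.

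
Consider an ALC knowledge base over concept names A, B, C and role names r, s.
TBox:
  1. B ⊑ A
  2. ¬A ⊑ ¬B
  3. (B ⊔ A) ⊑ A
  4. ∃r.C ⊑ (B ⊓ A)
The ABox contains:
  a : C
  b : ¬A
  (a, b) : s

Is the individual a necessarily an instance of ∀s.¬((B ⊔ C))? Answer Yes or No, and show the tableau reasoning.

No

1. a : ∀s.¬((B ⊔ C))?  L(a) = {C} ∪ {∃s.(B ⊔ C)}
   open: L(a) ⊇ {A, C, ∀r.¬C, ∃s.(B ⊔ C)} (+ ∃-successors) — a ∉ ∀s.¬((B ⊔ C)) possible
2. Hence a : ∀s.¬((B ⊔ C)): not entailed.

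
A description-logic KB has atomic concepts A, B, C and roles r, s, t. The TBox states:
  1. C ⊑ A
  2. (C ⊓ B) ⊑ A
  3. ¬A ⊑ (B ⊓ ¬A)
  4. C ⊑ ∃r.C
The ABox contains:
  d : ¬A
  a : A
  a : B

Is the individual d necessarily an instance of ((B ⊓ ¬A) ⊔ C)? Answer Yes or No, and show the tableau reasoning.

1. d : ((B ⊓ ¬A) ⊔ C)?  L(d) = {¬A} ∪ {((¬B ⊔ A) ⊓ ¬C)}
   clash {A, ¬A} at d — d ∈ ((B ⊓ ¬A) ⊔ C)
2. Hence d : ((B ⊓ ¬A) ⊔ C): entailed.

Yes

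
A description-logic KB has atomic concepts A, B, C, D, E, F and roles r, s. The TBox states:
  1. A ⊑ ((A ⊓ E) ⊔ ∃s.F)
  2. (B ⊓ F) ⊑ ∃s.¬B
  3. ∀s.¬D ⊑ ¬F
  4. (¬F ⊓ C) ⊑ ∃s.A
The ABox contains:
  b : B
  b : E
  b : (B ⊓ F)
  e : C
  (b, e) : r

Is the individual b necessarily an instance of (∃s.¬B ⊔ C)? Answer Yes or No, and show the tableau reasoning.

Yes

1. b : (∃s.¬B ⊔ C)?  L(b) = {B, E, (B ⊓ F)} ∪ {(∀s.B ⊓ ¬C)}
   clash {F, ¬F} at b — b ∈ (∃s.¬B ⊔ C)
2. Hence b : (∃s.¬B ⊔ C): entailed.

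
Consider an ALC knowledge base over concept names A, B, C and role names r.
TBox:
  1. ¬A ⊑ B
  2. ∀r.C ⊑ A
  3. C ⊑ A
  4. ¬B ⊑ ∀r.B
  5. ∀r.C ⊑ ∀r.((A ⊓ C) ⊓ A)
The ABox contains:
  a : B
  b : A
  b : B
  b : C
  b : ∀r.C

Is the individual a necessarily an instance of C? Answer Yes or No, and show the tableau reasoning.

1. a : C?  L(a) = {B} ∪ {¬C}
   open: L(a) ⊇ {B, ¬C, ∃r.¬C} (+ ∃-successors) — a ∉ C possible
2. Hence a : C: not entailed.

No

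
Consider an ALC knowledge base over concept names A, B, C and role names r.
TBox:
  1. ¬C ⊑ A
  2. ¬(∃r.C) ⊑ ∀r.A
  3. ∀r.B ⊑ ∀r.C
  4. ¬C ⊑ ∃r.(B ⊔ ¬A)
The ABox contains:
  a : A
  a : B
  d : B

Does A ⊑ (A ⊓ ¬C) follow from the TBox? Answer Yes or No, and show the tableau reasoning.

1. A ⊑ (A ⊓ ¬C)  ⇔  (A ⊓ (¬A ⊔ C)) unsat w.r.t. T
   open: L(x₀) ⊇ {A, C, ∃r.C, ∃r.¬B} (+ ∃-successors)
2. Hence A ⊑ (A ⊓ ¬C): not entailed.

No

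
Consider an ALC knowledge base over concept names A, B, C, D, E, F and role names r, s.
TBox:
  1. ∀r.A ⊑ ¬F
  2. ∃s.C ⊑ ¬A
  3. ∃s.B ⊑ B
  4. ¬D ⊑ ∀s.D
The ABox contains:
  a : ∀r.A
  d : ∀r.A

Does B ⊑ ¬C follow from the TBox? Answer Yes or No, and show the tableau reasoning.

No

1. B ⊑ ¬C  ⇔  (B ⊓ C) unsat w.r.t. T
   open: L(x₀) ⊇ {B, C, D, ∀s.¬C, ∃r.¬A} (+ ∃-successors)
2. Hence B ⊑ ¬C: not entailed.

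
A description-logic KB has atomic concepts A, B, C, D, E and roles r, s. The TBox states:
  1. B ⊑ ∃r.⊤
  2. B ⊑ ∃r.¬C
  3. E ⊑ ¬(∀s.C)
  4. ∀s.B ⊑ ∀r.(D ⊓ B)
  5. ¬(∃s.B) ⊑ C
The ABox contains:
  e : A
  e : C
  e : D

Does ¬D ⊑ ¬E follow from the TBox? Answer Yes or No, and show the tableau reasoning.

No

1. ¬D ⊑ ¬E  ⇔  (¬D ⊓ E) unsat w.r.t. T
   apply at x₀: E⊑¬(∀s.C)
   open: L(x₀) ⊇ {E, ¬B, ¬D, ∃s.B, ∃s.¬B, …} (+ ∃-successors)
2. Hence ¬D ⊑ ¬E: not entailed.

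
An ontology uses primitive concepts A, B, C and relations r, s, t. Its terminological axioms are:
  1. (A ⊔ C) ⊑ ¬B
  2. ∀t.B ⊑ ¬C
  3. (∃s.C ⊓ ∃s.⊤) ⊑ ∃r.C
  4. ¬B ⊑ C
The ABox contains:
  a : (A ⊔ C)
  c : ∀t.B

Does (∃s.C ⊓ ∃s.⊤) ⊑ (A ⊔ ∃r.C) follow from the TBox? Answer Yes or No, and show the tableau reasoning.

Yes

1. (∃s.C ⊓ ∃s.⊤) ⊑ (A ⊔ ∃r.C)  ⇔  ((∃s.C ⊓ ∃s.⊤) ⊓ (¬A ⊓ ∀r.¬C)) unsat w.r.t. T
   all branches close; clash {C, ¬C} at x₀
2. Hence (∃s.C ⊓ ∃s.⊤) ⊑ (A ⊔ ∃r.C): entailed.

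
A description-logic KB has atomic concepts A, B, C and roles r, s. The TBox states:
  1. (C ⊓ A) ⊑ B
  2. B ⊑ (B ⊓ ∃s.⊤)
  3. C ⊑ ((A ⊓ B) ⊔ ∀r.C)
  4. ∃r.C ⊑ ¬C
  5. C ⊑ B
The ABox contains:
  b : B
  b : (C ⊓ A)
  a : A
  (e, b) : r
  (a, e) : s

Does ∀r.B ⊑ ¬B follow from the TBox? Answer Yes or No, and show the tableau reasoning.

1. ∀r.B ⊑ ¬B  ⇔  (∀r.B ⊓ B) unsat w.r.t. T
   apply at x₀: B⊑(B ⊓ ∃s.⊤)
   open: L(x₀) ⊇ {B, ¬C, ∀r.B, ∃s.⊤} (+ ∃-successors)
2. Hence ∀r.B ⊑ ¬B: not entailed.

No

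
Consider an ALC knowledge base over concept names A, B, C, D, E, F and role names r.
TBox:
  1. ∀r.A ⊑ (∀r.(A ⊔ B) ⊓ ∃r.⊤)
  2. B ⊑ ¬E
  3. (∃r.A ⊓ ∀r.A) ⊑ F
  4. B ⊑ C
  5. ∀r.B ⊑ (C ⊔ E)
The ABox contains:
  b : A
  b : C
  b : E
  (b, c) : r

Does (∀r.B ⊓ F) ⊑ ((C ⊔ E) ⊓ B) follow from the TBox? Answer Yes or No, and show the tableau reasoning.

No

1. (∀r.B ⊓ F) ⊑ ((C ⊔ E) ⊓ B)  ⇔  ((∀r.B ⊓ F) ⊓ ((¬C ⊓ ¬E) ⊔ ¬B)) unsat w.r.t. T
   apply at x₀: ∀r.B⊑(C ⊔ E)
   open: L(x₀) ⊇ {C, F, ¬B, ∀r.B, ∃r.¬A} (+ ∃-successors)
2. Hence (∀r.B ⊓ F) ⊑ ((C ⊔ E) ⊓ B): not entailed.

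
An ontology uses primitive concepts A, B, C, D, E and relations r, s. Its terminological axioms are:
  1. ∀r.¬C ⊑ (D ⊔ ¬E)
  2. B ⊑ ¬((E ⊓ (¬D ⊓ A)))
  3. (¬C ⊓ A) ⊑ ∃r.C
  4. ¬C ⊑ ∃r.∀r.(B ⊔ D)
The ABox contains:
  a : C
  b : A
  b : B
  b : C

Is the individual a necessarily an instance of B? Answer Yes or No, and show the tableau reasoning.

No

1. a : B?  L(a) = {C} ∪ {¬B}
   open: L(a) ⊇ {C, ¬B, ∃r.C} (+ ∃-successors) — a ∉ B possible
2. Hence a : B: not entailed.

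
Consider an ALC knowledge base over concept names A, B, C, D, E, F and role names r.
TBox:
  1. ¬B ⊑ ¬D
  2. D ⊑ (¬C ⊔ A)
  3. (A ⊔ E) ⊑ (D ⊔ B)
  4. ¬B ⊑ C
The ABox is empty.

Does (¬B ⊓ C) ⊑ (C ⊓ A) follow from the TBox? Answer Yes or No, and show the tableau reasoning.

No

1. (¬B ⊓ C) ⊑ (C ⊓ A)  ⇔  ((¬B ⊓ C) ⊓ (¬C ⊔ ¬A)) unsat w.r.t. T
   apply at x₀: ¬B⊑¬D
   open: L(x₀) ⊇ {C, ¬A, ¬B, ¬D, ¬E}
2. Hence (¬B ⊓ C) ⊑ (C ⊓ A): not entailed.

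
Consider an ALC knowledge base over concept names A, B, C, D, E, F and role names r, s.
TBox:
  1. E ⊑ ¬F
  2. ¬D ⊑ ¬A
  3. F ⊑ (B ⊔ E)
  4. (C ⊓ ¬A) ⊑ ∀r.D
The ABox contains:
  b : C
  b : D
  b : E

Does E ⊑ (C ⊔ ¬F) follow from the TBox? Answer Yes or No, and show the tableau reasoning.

Yes

1. E ⊑ (C ⊔ ¬F)  ⇔  (E ⊓ (¬C ⊓ F)) unsat w.r.t. T
   all branches close; clash {F, ¬F} at x₀
2. Hence E ⊑ (C ⊔ ¬F): entailed.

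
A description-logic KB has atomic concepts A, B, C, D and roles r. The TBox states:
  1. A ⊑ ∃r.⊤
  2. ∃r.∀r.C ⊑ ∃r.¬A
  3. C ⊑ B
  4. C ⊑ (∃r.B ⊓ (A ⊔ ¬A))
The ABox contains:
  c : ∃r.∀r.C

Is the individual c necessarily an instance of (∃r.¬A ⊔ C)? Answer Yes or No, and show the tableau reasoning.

1. c : (∃r.¬A ⊔ C)?  L(c) = {∃r.∀r.C} ∪ {(∀r.A ⊓ ¬C)}
   clash {A, ¬A} at an ∃-successor — c ∈ (∃r.¬A ⊔ C)
2. Hence c : (∃r.¬A ⊔ C): entailed.

Yes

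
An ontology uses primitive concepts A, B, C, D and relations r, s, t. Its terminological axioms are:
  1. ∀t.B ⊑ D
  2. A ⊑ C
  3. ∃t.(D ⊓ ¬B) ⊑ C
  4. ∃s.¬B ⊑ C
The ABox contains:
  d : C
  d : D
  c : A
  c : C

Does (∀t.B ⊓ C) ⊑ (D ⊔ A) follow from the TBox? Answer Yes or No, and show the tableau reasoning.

1. (∀t.B ⊓ C) ⊑ (D ⊔ A)  ⇔  ((∀t.B ⊓ C) ⊓ (¬D ⊓ ¬A)) unsat w.r.t. T
   all branches close; clash {D, ¬D} at x₀
2. Hence (∀t.B ⊓ C) ⊑ (D ⊔ A): entailed.

Yes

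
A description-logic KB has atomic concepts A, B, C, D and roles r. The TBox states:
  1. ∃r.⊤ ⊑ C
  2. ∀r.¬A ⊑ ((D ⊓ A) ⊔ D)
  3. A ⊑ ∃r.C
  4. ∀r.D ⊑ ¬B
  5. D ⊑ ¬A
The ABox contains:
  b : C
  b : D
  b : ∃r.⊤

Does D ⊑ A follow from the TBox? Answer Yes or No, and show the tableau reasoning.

1. D ⊑ A  ⇔  (D ⊓ ¬A) unsat w.r.t. T
   open: L(x₀) ⊇ {D, ¬A, ¬B, ∀r.⊥}
2. Hence D ⊑ A: not entailed.

No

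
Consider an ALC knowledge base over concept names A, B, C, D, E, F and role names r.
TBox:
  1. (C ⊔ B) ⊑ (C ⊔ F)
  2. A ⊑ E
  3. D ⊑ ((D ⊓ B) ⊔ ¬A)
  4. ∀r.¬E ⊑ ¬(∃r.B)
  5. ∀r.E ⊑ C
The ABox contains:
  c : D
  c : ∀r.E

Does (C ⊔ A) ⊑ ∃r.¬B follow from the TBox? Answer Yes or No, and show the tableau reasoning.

1. (C ⊔ A) ⊑ ∃r.¬B  ⇔  ((C ⊔ A) ⊓ ∀r.B) unsat w.r.t. T
   open: L(x₀) ⊇ {C, ¬A, ¬D, ∀r.B, ∃r.E} (+ ∃-successors)
2. Hence (C ⊔ A) ⊑ ∃r.¬B: not entailed.

No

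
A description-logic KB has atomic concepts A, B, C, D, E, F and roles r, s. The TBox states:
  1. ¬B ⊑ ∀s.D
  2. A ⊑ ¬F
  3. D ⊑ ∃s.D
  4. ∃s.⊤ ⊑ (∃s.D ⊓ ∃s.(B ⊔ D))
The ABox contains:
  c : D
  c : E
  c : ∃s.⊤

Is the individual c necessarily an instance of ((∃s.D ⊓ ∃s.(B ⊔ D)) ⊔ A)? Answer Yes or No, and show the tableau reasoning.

Yes

1. c : ((∃s.D ⊓ ∃s.(B ⊔ D)) ⊔ A)?  L(c) = {D, E, ∃s.⊤} ∪ {((∀s.¬D ⊔ ∀s.(¬B ⊓ ¬D)) ⊓ ¬A)}
   clash {D, ¬D} at an ∃-successor — c ∈ ((∃s.D ⊓ ∃s.(B ⊔ D)) ⊔ A)
2. Hence c : ((∃s.D ⊓ ∃s.(B ⊔ D)) ⊔ A): entailed.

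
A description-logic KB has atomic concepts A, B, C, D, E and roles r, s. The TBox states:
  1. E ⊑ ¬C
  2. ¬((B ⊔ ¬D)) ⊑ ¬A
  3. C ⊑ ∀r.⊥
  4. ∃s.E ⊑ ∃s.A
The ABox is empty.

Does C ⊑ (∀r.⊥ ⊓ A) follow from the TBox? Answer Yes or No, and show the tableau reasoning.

1. C ⊑ (∀r.⊥ ⊓ A)  ⇔  (C ⊓ (∃r.⊤ ⊔ ¬A)) unsat w.r.t. T
   apply at x₀: C⊑∀r.⊥
   open: L(x₀) ⊇ {C, ¬A, ¬E, ∀r.⊥, ∀s.¬E}
2. Hence C ⊑ (∀r.⊥ ⊓ A): not entailed.

No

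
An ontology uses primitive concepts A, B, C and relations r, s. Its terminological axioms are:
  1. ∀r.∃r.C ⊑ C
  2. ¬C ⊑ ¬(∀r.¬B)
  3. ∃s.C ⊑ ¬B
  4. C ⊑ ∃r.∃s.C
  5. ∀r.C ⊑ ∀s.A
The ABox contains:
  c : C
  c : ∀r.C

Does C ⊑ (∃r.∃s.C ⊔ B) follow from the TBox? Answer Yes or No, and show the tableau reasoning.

1. C ⊑ (∃r.∃s.C ⊔ B)  ⇔  (C ⊓ (∀r.∀s.¬C ⊓ ¬B)) unsat w.r.t. T
   all branches close; clash {C, ¬C} at an ∃-successor
2. Hence C ⊑ (∃r.∃s.C ⊔ B): entailed.

Yes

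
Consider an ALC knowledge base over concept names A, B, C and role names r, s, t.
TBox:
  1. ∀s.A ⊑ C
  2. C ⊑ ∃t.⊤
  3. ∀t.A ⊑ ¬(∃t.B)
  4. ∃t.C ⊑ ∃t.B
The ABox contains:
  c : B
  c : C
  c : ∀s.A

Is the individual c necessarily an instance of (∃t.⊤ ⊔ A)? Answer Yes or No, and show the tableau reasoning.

1. c : (∃t.⊤ ⊔ A)?  L(c) = {B, C, ∀s.A} ∪ {(∀t.⊥ ⊓ ¬A)}
   clash ⊥ at an ∃-successor — c ∈ (∃t.⊤ ⊔ A)
2. Hence c : (∃t.⊤ ⊔ A): entailed.

Yes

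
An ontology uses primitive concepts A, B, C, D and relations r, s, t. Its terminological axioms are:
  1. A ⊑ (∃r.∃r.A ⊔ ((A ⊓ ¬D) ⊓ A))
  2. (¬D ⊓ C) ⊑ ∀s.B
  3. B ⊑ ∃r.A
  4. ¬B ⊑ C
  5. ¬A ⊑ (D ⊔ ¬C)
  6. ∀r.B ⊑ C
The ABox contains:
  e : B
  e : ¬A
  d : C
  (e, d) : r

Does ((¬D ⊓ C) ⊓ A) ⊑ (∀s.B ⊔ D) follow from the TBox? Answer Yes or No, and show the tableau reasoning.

1. ((¬D ⊓ C) ⊓ A) ⊑ (∀s.B ⊔ D)  ⇔  (((¬D ⊓ C) ⊓ A) ⊓ (∃s.¬B ⊓ ¬D)) unsat w.r.t. T
   all branches close; clash {B, ¬B} at an ∃-successor
2. Hence ((¬D ⊓ C) ⊓ A) ⊑ (∀s.B ⊔ D): entailed.

Yes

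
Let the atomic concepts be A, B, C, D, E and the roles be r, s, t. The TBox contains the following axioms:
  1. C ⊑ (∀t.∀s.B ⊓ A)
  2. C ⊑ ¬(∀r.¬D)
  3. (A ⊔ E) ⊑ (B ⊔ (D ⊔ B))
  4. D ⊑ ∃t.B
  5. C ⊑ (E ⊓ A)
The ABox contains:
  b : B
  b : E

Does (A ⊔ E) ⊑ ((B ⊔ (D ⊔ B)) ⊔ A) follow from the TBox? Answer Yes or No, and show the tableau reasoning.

1. (A ⊔ E) ⊑ ((B ⊔ (D ⊔ B)) ⊔ A)  ⇔  ((A ⊔ E) ⊓ ((¬B ⊓ (¬D ⊓ ¬B)) ⊓ ¬A)) unsat w.r.t. T
   all branches close; clash {A, ¬A} at x₀
2. Hence (A ⊔ E) ⊑ ((B ⊔ (D ⊔ B)) ⊔ A): entailed.

Yes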